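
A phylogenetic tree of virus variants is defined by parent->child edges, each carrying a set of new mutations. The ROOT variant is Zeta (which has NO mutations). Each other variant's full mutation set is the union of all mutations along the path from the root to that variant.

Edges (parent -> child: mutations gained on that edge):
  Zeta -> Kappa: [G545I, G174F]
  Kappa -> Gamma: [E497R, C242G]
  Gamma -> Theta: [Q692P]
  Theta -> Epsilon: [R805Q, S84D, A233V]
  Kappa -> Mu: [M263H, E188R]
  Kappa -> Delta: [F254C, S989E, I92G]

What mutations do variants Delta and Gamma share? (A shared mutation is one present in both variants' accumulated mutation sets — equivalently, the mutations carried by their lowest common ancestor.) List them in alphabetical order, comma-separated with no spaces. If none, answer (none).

Accumulating mutations along path to Delta:
  At Zeta: gained [] -> total []
  At Kappa: gained ['G545I', 'G174F'] -> total ['G174F', 'G545I']
  At Delta: gained ['F254C', 'S989E', 'I92G'] -> total ['F254C', 'G174F', 'G545I', 'I92G', 'S989E']
Mutations(Delta) = ['F254C', 'G174F', 'G545I', 'I92G', 'S989E']
Accumulating mutations along path to Gamma:
  At Zeta: gained [] -> total []
  At Kappa: gained ['G545I', 'G174F'] -> total ['G174F', 'G545I']
  At Gamma: gained ['E497R', 'C242G'] -> total ['C242G', 'E497R', 'G174F', 'G545I']
Mutations(Gamma) = ['C242G', 'E497R', 'G174F', 'G545I']
Intersection: ['F254C', 'G174F', 'G545I', 'I92G', 'S989E'] ∩ ['C242G', 'E497R', 'G174F', 'G545I'] = ['G174F', 'G545I']

Answer: G174F,G545I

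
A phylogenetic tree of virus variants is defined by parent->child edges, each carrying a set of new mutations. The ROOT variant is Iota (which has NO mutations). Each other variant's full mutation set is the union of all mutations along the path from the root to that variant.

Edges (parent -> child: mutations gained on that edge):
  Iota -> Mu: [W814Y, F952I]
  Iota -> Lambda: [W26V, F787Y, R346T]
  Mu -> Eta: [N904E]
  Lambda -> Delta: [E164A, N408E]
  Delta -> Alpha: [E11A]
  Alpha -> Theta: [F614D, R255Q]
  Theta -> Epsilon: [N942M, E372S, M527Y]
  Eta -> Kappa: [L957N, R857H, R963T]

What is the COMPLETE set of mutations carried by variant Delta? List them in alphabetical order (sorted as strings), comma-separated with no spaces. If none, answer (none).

Answer: E164A,F787Y,N408E,R346T,W26V

Derivation:
At Iota: gained [] -> total []
At Lambda: gained ['W26V', 'F787Y', 'R346T'] -> total ['F787Y', 'R346T', 'W26V']
At Delta: gained ['E164A', 'N408E'] -> total ['E164A', 'F787Y', 'N408E', 'R346T', 'W26V']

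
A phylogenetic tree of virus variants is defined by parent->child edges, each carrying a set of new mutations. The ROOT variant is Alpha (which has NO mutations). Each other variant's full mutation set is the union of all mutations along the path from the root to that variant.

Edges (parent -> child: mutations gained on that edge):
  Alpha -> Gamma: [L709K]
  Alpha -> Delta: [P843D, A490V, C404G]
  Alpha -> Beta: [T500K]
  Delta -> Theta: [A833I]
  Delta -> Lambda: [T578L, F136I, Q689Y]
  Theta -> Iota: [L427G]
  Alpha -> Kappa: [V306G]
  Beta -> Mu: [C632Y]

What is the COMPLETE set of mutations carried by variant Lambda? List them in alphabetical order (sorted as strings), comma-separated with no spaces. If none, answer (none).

Answer: A490V,C404G,F136I,P843D,Q689Y,T578L

Derivation:
At Alpha: gained [] -> total []
At Delta: gained ['P843D', 'A490V', 'C404G'] -> total ['A490V', 'C404G', 'P843D']
At Lambda: gained ['T578L', 'F136I', 'Q689Y'] -> total ['A490V', 'C404G', 'F136I', 'P843D', 'Q689Y', 'T578L']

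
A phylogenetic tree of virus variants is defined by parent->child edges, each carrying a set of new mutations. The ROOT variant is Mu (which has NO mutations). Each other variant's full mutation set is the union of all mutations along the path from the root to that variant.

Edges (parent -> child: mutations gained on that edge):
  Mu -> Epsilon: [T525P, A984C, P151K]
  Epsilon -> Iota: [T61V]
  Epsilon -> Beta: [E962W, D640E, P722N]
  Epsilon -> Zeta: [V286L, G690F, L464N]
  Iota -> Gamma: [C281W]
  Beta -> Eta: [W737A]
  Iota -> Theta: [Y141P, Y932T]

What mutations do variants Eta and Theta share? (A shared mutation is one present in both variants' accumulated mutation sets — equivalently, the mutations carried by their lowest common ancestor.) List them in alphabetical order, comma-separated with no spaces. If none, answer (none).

Answer: A984C,P151K,T525P

Derivation:
Accumulating mutations along path to Eta:
  At Mu: gained [] -> total []
  At Epsilon: gained ['T525P', 'A984C', 'P151K'] -> total ['A984C', 'P151K', 'T525P']
  At Beta: gained ['E962W', 'D640E', 'P722N'] -> total ['A984C', 'D640E', 'E962W', 'P151K', 'P722N', 'T525P']
  At Eta: gained ['W737A'] -> total ['A984C', 'D640E', 'E962W', 'P151K', 'P722N', 'T525P', 'W737A']
Mutations(Eta) = ['A984C', 'D640E', 'E962W', 'P151K', 'P722N', 'T525P', 'W737A']
Accumulating mutations along path to Theta:
  At Mu: gained [] -> total []
  At Epsilon: gained ['T525P', 'A984C', 'P151K'] -> total ['A984C', 'P151K', 'T525P']
  At Iota: gained ['T61V'] -> total ['A984C', 'P151K', 'T525P', 'T61V']
  At Theta: gained ['Y141P', 'Y932T'] -> total ['A984C', 'P151K', 'T525P', 'T61V', 'Y141P', 'Y932T']
Mutations(Theta) = ['A984C', 'P151K', 'T525P', 'T61V', 'Y141P', 'Y932T']
Intersection: ['A984C', 'D640E', 'E962W', 'P151K', 'P722N', 'T525P', 'W737A'] ∩ ['A984C', 'P151K', 'T525P', 'T61V', 'Y141P', 'Y932T'] = ['A984C', 'P151K', 'T525P']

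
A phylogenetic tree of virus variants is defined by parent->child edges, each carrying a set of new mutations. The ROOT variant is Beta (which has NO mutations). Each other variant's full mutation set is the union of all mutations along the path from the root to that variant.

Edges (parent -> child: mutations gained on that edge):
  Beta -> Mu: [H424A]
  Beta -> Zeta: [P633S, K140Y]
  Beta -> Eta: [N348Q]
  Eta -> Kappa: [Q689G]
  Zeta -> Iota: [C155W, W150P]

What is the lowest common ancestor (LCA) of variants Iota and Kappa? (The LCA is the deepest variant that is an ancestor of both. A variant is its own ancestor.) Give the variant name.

Path from root to Iota: Beta -> Zeta -> Iota
  ancestors of Iota: {Beta, Zeta, Iota}
Path from root to Kappa: Beta -> Eta -> Kappa
  ancestors of Kappa: {Beta, Eta, Kappa}
Common ancestors: {Beta}
Walk up from Kappa: Kappa (not in ancestors of Iota), Eta (not in ancestors of Iota), Beta (in ancestors of Iota)
Deepest common ancestor (LCA) = Beta

Answer: Beta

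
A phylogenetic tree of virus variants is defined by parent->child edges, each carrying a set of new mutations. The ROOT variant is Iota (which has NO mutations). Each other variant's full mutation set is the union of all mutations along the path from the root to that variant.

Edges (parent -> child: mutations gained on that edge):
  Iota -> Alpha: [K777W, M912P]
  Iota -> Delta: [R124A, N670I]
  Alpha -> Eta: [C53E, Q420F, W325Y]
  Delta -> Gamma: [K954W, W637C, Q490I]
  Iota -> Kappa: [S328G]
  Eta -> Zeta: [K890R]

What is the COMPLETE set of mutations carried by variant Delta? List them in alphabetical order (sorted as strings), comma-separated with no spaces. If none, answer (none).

At Iota: gained [] -> total []
At Delta: gained ['R124A', 'N670I'] -> total ['N670I', 'R124A']

Answer: N670I,R124A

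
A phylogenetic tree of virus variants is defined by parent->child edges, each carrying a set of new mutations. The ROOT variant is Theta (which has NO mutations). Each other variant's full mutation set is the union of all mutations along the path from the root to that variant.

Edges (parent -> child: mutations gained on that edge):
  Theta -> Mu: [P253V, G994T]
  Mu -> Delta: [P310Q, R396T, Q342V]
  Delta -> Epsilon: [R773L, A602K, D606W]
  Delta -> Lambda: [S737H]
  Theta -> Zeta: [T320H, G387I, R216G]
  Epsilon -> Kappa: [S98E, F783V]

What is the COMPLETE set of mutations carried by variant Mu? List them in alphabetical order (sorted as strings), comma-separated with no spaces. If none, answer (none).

Answer: G994T,P253V

Derivation:
At Theta: gained [] -> total []
At Mu: gained ['P253V', 'G994T'] -> total ['G994T', 'P253V']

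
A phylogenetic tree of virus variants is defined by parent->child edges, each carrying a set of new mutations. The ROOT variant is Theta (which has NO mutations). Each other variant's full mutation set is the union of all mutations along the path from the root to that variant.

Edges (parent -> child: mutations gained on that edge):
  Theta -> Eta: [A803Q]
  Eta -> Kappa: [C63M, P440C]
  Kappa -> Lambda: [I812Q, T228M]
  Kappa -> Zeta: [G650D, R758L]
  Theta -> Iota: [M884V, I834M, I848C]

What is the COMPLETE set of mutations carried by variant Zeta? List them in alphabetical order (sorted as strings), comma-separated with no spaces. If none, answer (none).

At Theta: gained [] -> total []
At Eta: gained ['A803Q'] -> total ['A803Q']
At Kappa: gained ['C63M', 'P440C'] -> total ['A803Q', 'C63M', 'P440C']
At Zeta: gained ['G650D', 'R758L'] -> total ['A803Q', 'C63M', 'G650D', 'P440C', 'R758L']

Answer: A803Q,C63M,G650D,P440C,R758L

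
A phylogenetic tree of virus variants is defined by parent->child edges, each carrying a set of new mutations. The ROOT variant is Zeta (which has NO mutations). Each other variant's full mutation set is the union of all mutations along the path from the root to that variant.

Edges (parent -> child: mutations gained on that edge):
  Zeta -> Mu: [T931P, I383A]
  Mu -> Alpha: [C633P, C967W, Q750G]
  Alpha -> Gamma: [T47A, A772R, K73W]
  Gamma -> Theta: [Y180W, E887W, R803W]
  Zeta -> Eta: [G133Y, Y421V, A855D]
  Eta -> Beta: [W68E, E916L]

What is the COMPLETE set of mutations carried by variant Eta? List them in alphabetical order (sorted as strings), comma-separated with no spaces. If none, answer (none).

Answer: A855D,G133Y,Y421V

Derivation:
At Zeta: gained [] -> total []
At Eta: gained ['G133Y', 'Y421V', 'A855D'] -> total ['A855D', 'G133Y', 'Y421V']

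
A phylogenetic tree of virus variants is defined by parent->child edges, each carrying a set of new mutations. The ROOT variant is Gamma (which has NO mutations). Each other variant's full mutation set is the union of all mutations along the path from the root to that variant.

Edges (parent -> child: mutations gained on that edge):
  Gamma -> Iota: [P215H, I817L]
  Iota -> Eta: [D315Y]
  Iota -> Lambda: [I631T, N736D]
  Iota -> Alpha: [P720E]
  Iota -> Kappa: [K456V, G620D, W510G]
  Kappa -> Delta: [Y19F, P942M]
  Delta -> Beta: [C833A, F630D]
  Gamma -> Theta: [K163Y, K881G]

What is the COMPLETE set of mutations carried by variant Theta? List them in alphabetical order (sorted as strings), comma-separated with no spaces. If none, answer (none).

At Gamma: gained [] -> total []
At Theta: gained ['K163Y', 'K881G'] -> total ['K163Y', 'K881G']

Answer: K163Y,K881G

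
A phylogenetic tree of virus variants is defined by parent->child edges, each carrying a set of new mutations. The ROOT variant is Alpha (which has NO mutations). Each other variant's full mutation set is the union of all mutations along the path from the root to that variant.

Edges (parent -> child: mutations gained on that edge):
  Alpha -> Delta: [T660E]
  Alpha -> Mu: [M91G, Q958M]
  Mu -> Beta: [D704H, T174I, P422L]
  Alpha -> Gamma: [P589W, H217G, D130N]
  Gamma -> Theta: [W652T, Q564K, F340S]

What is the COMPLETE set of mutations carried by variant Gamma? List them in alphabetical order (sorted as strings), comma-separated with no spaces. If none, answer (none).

At Alpha: gained [] -> total []
At Gamma: gained ['P589W', 'H217G', 'D130N'] -> total ['D130N', 'H217G', 'P589W']

Answer: D130N,H217G,P589W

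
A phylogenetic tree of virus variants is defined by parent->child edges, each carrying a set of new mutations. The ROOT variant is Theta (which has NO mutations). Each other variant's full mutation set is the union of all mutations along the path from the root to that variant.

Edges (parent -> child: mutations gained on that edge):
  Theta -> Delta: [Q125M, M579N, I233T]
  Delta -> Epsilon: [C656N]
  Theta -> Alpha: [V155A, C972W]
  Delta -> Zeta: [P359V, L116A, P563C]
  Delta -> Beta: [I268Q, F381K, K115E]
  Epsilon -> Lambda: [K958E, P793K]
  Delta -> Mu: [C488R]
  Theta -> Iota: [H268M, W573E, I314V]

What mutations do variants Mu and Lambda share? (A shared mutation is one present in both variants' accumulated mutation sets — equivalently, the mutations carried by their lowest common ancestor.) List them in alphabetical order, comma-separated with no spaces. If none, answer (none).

Answer: I233T,M579N,Q125M

Derivation:
Accumulating mutations along path to Mu:
  At Theta: gained [] -> total []
  At Delta: gained ['Q125M', 'M579N', 'I233T'] -> total ['I233T', 'M579N', 'Q125M']
  At Mu: gained ['C488R'] -> total ['C488R', 'I233T', 'M579N', 'Q125M']
Mutations(Mu) = ['C488R', 'I233T', 'M579N', 'Q125M']
Accumulating mutations along path to Lambda:
  At Theta: gained [] -> total []
  At Delta: gained ['Q125M', 'M579N', 'I233T'] -> total ['I233T', 'M579N', 'Q125M']
  At Epsilon: gained ['C656N'] -> total ['C656N', 'I233T', 'M579N', 'Q125M']
  At Lambda: gained ['K958E', 'P793K'] -> total ['C656N', 'I233T', 'K958E', 'M579N', 'P793K', 'Q125M']
Mutations(Lambda) = ['C656N', 'I233T', 'K958E', 'M579N', 'P793K', 'Q125M']
Intersection: ['C488R', 'I233T', 'M579N', 'Q125M'] ∩ ['C656N', 'I233T', 'K958E', 'M579N', 'P793K', 'Q125M'] = ['I233T', 'M579N', 'Q125M']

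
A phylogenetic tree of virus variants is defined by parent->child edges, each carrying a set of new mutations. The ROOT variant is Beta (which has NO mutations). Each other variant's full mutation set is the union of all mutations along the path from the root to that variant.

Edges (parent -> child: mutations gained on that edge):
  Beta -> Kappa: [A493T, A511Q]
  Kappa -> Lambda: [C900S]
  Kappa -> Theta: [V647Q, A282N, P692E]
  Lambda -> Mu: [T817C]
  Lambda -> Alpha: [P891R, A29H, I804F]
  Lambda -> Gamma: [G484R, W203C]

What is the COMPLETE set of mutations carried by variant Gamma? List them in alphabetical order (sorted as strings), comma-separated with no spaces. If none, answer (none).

Answer: A493T,A511Q,C900S,G484R,W203C

Derivation:
At Beta: gained [] -> total []
At Kappa: gained ['A493T', 'A511Q'] -> total ['A493T', 'A511Q']
At Lambda: gained ['C900S'] -> total ['A493T', 'A511Q', 'C900S']
At Gamma: gained ['G484R', 'W203C'] -> total ['A493T', 'A511Q', 'C900S', 'G484R', 'W203C']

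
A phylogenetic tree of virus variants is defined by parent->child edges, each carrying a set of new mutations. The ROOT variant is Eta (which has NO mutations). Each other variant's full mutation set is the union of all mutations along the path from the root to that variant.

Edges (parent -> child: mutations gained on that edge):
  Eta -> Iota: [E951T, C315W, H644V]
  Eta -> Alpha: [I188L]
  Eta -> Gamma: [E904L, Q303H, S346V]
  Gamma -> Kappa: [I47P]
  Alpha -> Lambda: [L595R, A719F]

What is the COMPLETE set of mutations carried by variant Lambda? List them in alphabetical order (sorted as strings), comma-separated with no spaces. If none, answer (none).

At Eta: gained [] -> total []
At Alpha: gained ['I188L'] -> total ['I188L']
At Lambda: gained ['L595R', 'A719F'] -> total ['A719F', 'I188L', 'L595R']

Answer: A719F,I188L,L595R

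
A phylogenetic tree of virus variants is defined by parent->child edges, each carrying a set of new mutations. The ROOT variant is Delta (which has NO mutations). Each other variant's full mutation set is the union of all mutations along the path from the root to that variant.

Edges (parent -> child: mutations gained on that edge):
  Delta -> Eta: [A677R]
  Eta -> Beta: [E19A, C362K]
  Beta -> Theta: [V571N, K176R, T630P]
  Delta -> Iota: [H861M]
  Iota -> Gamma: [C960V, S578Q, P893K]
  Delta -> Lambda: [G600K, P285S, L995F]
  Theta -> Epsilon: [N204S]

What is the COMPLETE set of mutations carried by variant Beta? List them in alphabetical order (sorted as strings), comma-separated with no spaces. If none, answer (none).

Answer: A677R,C362K,E19A

Derivation:
At Delta: gained [] -> total []
At Eta: gained ['A677R'] -> total ['A677R']
At Beta: gained ['E19A', 'C362K'] -> total ['A677R', 'C362K', 'E19A']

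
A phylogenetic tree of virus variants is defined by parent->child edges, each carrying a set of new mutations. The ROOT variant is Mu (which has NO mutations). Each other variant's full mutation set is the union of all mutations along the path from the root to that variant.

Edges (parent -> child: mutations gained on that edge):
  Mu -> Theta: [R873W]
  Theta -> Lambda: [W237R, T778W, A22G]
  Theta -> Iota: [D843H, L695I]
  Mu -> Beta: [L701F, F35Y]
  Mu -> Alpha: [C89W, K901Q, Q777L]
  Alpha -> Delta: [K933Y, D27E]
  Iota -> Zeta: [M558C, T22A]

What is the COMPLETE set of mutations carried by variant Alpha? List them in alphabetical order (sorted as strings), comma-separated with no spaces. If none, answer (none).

At Mu: gained [] -> total []
At Alpha: gained ['C89W', 'K901Q', 'Q777L'] -> total ['C89W', 'K901Q', 'Q777L']

Answer: C89W,K901Q,Q777L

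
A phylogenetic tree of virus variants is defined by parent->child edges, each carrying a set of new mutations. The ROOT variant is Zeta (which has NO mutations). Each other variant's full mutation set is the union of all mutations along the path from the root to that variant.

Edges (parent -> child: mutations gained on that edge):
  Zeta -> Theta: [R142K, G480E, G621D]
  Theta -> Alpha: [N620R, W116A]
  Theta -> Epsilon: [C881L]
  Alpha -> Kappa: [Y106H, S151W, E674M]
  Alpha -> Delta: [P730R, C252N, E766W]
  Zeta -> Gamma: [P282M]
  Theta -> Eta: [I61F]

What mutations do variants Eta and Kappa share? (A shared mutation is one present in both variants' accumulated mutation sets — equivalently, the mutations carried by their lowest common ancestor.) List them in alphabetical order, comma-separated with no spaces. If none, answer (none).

Accumulating mutations along path to Eta:
  At Zeta: gained [] -> total []
  At Theta: gained ['R142K', 'G480E', 'G621D'] -> total ['G480E', 'G621D', 'R142K']
  At Eta: gained ['I61F'] -> total ['G480E', 'G621D', 'I61F', 'R142K']
Mutations(Eta) = ['G480E', 'G621D', 'I61F', 'R142K']
Accumulating mutations along path to Kappa:
  At Zeta: gained [] -> total []
  At Theta: gained ['R142K', 'G480E', 'G621D'] -> total ['G480E', 'G621D', 'R142K']
  At Alpha: gained ['N620R', 'W116A'] -> total ['G480E', 'G621D', 'N620R', 'R142K', 'W116A']
  At Kappa: gained ['Y106H', 'S151W', 'E674M'] -> total ['E674M', 'G480E', 'G621D', 'N620R', 'R142K', 'S151W', 'W116A', 'Y106H']
Mutations(Kappa) = ['E674M', 'G480E', 'G621D', 'N620R', 'R142K', 'S151W', 'W116A', 'Y106H']
Intersection: ['G480E', 'G621D', 'I61F', 'R142K'] ∩ ['E674M', 'G480E', 'G621D', 'N620R', 'R142K', 'S151W', 'W116A', 'Y106H'] = ['G480E', 'G621D', 'R142K']

Answer: G480E,G621D,R142K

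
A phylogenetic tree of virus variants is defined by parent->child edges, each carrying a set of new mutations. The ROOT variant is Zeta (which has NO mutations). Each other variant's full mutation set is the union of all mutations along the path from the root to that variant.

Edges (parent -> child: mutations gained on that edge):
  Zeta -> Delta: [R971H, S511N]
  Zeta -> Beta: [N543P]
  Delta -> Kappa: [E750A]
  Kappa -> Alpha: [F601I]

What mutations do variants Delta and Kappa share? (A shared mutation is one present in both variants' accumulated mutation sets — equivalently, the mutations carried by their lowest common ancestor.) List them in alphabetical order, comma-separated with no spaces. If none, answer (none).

Accumulating mutations along path to Delta:
  At Zeta: gained [] -> total []
  At Delta: gained ['R971H', 'S511N'] -> total ['R971H', 'S511N']
Mutations(Delta) = ['R971H', 'S511N']
Accumulating mutations along path to Kappa:
  At Zeta: gained [] -> total []
  At Delta: gained ['R971H', 'S511N'] -> total ['R971H', 'S511N']
  At Kappa: gained ['E750A'] -> total ['E750A', 'R971H', 'S511N']
Mutations(Kappa) = ['E750A', 'R971H', 'S511N']
Intersection: ['R971H', 'S511N'] ∩ ['E750A', 'R971H', 'S511N'] = ['R971H', 'S511N']

Answer: R971H,S511N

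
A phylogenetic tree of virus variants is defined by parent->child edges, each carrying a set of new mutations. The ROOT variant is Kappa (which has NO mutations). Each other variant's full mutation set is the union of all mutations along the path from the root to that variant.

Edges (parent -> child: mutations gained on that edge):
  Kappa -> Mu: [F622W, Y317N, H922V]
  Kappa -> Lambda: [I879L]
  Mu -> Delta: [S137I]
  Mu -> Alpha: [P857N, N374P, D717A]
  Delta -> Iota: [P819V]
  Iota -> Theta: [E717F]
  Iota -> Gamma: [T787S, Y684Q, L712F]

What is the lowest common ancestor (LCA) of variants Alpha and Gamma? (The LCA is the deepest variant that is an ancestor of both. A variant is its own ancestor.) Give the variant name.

Answer: Mu

Derivation:
Path from root to Alpha: Kappa -> Mu -> Alpha
  ancestors of Alpha: {Kappa, Mu, Alpha}
Path from root to Gamma: Kappa -> Mu -> Delta -> Iota -> Gamma
  ancestors of Gamma: {Kappa, Mu, Delta, Iota, Gamma}
Common ancestors: {Kappa, Mu}
Walk up from Gamma: Gamma (not in ancestors of Alpha), Iota (not in ancestors of Alpha), Delta (not in ancestors of Alpha), Mu (in ancestors of Alpha), Kappa (in ancestors of Alpha)
Deepest common ancestor (LCA) = Mu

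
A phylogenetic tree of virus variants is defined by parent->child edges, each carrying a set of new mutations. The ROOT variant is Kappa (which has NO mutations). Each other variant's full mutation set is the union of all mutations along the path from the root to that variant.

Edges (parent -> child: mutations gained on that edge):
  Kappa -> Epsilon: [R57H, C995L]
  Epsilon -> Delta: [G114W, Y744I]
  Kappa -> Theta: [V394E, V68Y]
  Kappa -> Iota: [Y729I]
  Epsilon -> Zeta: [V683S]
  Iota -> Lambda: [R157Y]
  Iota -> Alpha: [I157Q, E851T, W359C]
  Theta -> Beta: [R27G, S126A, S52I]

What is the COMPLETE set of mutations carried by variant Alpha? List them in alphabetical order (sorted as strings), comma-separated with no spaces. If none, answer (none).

At Kappa: gained [] -> total []
At Iota: gained ['Y729I'] -> total ['Y729I']
At Alpha: gained ['I157Q', 'E851T', 'W359C'] -> total ['E851T', 'I157Q', 'W359C', 'Y729I']

Answer: E851T,I157Q,W359C,Y729I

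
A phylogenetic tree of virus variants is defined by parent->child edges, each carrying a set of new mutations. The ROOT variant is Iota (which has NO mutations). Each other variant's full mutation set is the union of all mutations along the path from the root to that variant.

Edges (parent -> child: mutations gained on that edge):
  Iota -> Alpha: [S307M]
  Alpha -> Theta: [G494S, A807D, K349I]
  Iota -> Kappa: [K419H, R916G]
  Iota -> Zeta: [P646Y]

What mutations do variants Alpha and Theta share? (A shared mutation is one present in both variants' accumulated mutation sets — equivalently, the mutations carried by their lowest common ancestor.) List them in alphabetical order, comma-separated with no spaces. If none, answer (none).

Answer: S307M

Derivation:
Accumulating mutations along path to Alpha:
  At Iota: gained [] -> total []
  At Alpha: gained ['S307M'] -> total ['S307M']
Mutations(Alpha) = ['S307M']
Accumulating mutations along path to Theta:
  At Iota: gained [] -> total []
  At Alpha: gained ['S307M'] -> total ['S307M']
  At Theta: gained ['G494S', 'A807D', 'K349I'] -> total ['A807D', 'G494S', 'K349I', 'S307M']
Mutations(Theta) = ['A807D', 'G494S', 'K349I', 'S307M']
Intersection: ['S307M'] ∩ ['A807D', 'G494S', 'K349I', 'S307M'] = ['S307M']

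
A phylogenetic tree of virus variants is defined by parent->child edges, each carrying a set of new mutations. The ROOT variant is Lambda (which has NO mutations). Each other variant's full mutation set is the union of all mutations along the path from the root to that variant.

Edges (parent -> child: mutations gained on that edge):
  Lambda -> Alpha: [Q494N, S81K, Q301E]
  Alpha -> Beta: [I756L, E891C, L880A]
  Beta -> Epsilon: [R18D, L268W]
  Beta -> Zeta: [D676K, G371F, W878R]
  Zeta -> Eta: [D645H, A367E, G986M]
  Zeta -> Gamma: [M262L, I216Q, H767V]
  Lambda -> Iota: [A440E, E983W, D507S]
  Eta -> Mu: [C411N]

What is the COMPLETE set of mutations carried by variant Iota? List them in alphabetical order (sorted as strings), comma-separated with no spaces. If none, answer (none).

At Lambda: gained [] -> total []
At Iota: gained ['A440E', 'E983W', 'D507S'] -> total ['A440E', 'D507S', 'E983W']

Answer: A440E,D507S,E983W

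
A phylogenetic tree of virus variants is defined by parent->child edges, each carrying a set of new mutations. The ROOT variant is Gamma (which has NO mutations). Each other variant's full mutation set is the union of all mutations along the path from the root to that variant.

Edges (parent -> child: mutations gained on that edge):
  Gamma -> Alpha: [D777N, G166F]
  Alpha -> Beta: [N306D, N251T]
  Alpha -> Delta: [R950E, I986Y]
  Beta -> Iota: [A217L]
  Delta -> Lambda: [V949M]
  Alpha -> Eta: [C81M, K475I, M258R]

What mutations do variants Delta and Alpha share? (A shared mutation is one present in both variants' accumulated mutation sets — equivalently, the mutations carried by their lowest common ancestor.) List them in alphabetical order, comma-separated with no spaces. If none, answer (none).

Answer: D777N,G166F

Derivation:
Accumulating mutations along path to Delta:
  At Gamma: gained [] -> total []
  At Alpha: gained ['D777N', 'G166F'] -> total ['D777N', 'G166F']
  At Delta: gained ['R950E', 'I986Y'] -> total ['D777N', 'G166F', 'I986Y', 'R950E']
Mutations(Delta) = ['D777N', 'G166F', 'I986Y', 'R950E']
Accumulating mutations along path to Alpha:
  At Gamma: gained [] -> total []
  At Alpha: gained ['D777N', 'G166F'] -> total ['D777N', 'G166F']
Mutations(Alpha) = ['D777N', 'G166F']
Intersection: ['D777N', 'G166F', 'I986Y', 'R950E'] ∩ ['D777N', 'G166F'] = ['D777N', 'G166F']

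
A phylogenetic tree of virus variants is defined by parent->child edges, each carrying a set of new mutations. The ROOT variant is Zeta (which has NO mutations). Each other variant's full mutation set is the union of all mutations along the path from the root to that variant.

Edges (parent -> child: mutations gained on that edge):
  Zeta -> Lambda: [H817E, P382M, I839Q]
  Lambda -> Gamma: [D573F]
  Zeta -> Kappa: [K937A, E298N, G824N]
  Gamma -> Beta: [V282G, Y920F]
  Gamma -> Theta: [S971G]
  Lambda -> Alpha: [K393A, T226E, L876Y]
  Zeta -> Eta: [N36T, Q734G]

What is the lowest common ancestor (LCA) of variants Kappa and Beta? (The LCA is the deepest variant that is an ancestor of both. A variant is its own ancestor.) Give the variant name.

Answer: Zeta

Derivation:
Path from root to Kappa: Zeta -> Kappa
  ancestors of Kappa: {Zeta, Kappa}
Path from root to Beta: Zeta -> Lambda -> Gamma -> Beta
  ancestors of Beta: {Zeta, Lambda, Gamma, Beta}
Common ancestors: {Zeta}
Walk up from Beta: Beta (not in ancestors of Kappa), Gamma (not in ancestors of Kappa), Lambda (not in ancestors of Kappa), Zeta (in ancestors of Kappa)
Deepest common ancestor (LCA) = Zeta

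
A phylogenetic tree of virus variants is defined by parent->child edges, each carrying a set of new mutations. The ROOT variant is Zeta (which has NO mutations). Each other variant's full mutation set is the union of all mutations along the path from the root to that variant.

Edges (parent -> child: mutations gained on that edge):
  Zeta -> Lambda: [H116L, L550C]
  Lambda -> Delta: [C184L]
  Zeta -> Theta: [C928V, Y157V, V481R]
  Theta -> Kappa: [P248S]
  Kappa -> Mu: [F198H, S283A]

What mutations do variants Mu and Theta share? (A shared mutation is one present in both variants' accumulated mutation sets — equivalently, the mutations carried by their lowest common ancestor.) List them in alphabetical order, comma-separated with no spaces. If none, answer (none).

Answer: C928V,V481R,Y157V

Derivation:
Accumulating mutations along path to Mu:
  At Zeta: gained [] -> total []
  At Theta: gained ['C928V', 'Y157V', 'V481R'] -> total ['C928V', 'V481R', 'Y157V']
  At Kappa: gained ['P248S'] -> total ['C928V', 'P248S', 'V481R', 'Y157V']
  At Mu: gained ['F198H', 'S283A'] -> total ['C928V', 'F198H', 'P248S', 'S283A', 'V481R', 'Y157V']
Mutations(Mu) = ['C928V', 'F198H', 'P248S', 'S283A', 'V481R', 'Y157V']
Accumulating mutations along path to Theta:
  At Zeta: gained [] -> total []
  At Theta: gained ['C928V', 'Y157V', 'V481R'] -> total ['C928V', 'V481R', 'Y157V']
Mutations(Theta) = ['C928V', 'V481R', 'Y157V']
Intersection: ['C928V', 'F198H', 'P248S', 'S283A', 'V481R', 'Y157V'] ∩ ['C928V', 'V481R', 'Y157V'] = ['C928V', 'V481R', 'Y157V']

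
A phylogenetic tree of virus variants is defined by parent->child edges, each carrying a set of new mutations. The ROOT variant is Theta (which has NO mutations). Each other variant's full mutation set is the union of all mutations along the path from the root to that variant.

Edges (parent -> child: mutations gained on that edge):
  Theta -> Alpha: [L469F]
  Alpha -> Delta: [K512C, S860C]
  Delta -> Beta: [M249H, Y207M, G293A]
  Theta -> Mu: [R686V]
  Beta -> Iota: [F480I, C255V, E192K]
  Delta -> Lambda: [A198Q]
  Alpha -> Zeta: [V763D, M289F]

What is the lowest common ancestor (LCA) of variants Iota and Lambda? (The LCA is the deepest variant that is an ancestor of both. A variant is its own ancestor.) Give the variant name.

Answer: Delta

Derivation:
Path from root to Iota: Theta -> Alpha -> Delta -> Beta -> Iota
  ancestors of Iota: {Theta, Alpha, Delta, Beta, Iota}
Path from root to Lambda: Theta -> Alpha -> Delta -> Lambda
  ancestors of Lambda: {Theta, Alpha, Delta, Lambda}
Common ancestors: {Theta, Alpha, Delta}
Walk up from Lambda: Lambda (not in ancestors of Iota), Delta (in ancestors of Iota), Alpha (in ancestors of Iota), Theta (in ancestors of Iota)
Deepest common ancestor (LCA) = Delta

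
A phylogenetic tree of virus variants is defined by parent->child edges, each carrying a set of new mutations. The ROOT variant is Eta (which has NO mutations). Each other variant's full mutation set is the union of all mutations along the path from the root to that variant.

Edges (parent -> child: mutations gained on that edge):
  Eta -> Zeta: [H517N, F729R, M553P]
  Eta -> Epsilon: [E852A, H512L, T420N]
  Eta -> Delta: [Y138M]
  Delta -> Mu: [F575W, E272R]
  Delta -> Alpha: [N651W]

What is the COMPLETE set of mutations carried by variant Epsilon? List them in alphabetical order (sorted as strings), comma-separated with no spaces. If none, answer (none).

At Eta: gained [] -> total []
At Epsilon: gained ['E852A', 'H512L', 'T420N'] -> total ['E852A', 'H512L', 'T420N']

Answer: E852A,H512L,T420N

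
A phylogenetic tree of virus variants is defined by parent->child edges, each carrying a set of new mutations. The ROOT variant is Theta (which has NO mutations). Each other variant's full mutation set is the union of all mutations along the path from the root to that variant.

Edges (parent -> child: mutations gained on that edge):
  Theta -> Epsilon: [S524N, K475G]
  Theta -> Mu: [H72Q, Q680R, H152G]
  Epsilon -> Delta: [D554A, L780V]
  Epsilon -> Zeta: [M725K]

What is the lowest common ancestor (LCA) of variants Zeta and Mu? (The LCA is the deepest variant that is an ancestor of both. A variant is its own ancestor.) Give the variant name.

Path from root to Zeta: Theta -> Epsilon -> Zeta
  ancestors of Zeta: {Theta, Epsilon, Zeta}
Path from root to Mu: Theta -> Mu
  ancestors of Mu: {Theta, Mu}
Common ancestors: {Theta}
Walk up from Mu: Mu (not in ancestors of Zeta), Theta (in ancestors of Zeta)
Deepest common ancestor (LCA) = Theta

Answer: Theta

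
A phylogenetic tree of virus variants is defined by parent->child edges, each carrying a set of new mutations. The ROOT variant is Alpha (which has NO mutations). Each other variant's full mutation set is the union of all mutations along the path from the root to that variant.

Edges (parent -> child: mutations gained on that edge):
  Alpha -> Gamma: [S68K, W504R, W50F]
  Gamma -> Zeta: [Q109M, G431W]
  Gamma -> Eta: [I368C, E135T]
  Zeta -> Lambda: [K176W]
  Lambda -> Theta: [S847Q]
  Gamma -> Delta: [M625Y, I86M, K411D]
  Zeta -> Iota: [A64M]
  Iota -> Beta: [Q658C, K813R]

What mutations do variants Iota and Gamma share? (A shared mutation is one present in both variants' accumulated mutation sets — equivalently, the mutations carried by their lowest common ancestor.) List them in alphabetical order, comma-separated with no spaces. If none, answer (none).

Answer: S68K,W504R,W50F

Derivation:
Accumulating mutations along path to Iota:
  At Alpha: gained [] -> total []
  At Gamma: gained ['S68K', 'W504R', 'W50F'] -> total ['S68K', 'W504R', 'W50F']
  At Zeta: gained ['Q109M', 'G431W'] -> total ['G431W', 'Q109M', 'S68K', 'W504R', 'W50F']
  At Iota: gained ['A64M'] -> total ['A64M', 'G431W', 'Q109M', 'S68K', 'W504R', 'W50F']
Mutations(Iota) = ['A64M', 'G431W', 'Q109M', 'S68K', 'W504R', 'W50F']
Accumulating mutations along path to Gamma:
  At Alpha: gained [] -> total []
  At Gamma: gained ['S68K', 'W504R', 'W50F'] -> total ['S68K', 'W504R', 'W50F']
Mutations(Gamma) = ['S68K', 'W504R', 'W50F']
Intersection: ['A64M', 'G431W', 'Q109M', 'S68K', 'W504R', 'W50F'] ∩ ['S68K', 'W504R', 'W50F'] = ['S68K', 'W504R', 'W50F']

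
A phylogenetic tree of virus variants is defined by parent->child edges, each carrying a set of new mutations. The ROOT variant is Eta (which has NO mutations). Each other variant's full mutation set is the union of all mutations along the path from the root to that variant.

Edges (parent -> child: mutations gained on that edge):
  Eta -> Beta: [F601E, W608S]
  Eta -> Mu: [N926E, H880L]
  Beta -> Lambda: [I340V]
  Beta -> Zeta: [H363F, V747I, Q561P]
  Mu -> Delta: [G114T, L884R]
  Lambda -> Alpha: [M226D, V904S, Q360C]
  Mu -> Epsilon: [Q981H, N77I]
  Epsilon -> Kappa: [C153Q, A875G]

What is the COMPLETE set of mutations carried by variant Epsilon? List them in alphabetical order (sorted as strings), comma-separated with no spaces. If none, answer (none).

At Eta: gained [] -> total []
At Mu: gained ['N926E', 'H880L'] -> total ['H880L', 'N926E']
At Epsilon: gained ['Q981H', 'N77I'] -> total ['H880L', 'N77I', 'N926E', 'Q981H']

Answer: H880L,N77I,N926E,Q981H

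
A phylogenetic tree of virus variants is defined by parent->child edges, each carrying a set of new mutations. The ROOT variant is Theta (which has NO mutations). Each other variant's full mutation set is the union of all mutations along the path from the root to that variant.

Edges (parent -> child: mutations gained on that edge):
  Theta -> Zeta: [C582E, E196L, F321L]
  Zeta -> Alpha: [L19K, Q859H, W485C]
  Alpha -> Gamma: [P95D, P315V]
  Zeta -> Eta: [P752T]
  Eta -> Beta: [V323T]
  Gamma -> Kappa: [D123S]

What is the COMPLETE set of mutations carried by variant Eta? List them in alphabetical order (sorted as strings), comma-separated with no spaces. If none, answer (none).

Answer: C582E,E196L,F321L,P752T

Derivation:
At Theta: gained [] -> total []
At Zeta: gained ['C582E', 'E196L', 'F321L'] -> total ['C582E', 'E196L', 'F321L']
At Eta: gained ['P752T'] -> total ['C582E', 'E196L', 'F321L', 'P752T']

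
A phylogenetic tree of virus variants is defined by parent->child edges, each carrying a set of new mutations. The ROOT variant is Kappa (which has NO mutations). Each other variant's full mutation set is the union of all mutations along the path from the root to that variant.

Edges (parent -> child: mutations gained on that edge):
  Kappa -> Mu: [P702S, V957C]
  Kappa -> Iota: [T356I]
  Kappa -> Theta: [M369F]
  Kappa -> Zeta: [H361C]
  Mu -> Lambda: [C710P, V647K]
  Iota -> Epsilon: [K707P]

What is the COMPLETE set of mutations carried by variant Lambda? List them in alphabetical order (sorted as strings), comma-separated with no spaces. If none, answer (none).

Answer: C710P,P702S,V647K,V957C

Derivation:
At Kappa: gained [] -> total []
At Mu: gained ['P702S', 'V957C'] -> total ['P702S', 'V957C']
At Lambda: gained ['C710P', 'V647K'] -> total ['C710P', 'P702S', 'V647K', 'V957C']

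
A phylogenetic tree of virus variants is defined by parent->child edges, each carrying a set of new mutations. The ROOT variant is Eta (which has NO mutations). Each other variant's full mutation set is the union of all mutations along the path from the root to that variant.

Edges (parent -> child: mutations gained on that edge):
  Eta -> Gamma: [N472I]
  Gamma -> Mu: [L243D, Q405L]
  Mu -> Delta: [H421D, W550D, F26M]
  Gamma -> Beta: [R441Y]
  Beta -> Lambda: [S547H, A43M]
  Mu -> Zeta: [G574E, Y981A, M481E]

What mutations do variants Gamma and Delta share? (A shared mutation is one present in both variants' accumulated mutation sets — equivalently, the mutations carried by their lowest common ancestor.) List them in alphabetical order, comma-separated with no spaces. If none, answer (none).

Answer: N472I

Derivation:
Accumulating mutations along path to Gamma:
  At Eta: gained [] -> total []
  At Gamma: gained ['N472I'] -> total ['N472I']
Mutations(Gamma) = ['N472I']
Accumulating mutations along path to Delta:
  At Eta: gained [] -> total []
  At Gamma: gained ['N472I'] -> total ['N472I']
  At Mu: gained ['L243D', 'Q405L'] -> total ['L243D', 'N472I', 'Q405L']
  At Delta: gained ['H421D', 'W550D', 'F26M'] -> total ['F26M', 'H421D', 'L243D', 'N472I', 'Q405L', 'W550D']
Mutations(Delta) = ['F26M', 'H421D', 'L243D', 'N472I', 'Q405L', 'W550D']
Intersection: ['N472I'] ∩ ['F26M', 'H421D', 'L243D', 'N472I', 'Q405L', 'W550D'] = ['N472I']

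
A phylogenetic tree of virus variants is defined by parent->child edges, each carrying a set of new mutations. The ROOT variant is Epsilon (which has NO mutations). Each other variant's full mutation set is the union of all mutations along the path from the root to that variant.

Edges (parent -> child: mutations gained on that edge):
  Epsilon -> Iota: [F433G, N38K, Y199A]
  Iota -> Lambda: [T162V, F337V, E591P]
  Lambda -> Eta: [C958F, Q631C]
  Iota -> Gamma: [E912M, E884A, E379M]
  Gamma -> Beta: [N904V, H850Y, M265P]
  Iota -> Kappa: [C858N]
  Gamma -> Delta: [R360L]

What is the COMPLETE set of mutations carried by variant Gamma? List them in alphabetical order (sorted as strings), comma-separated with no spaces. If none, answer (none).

Answer: E379M,E884A,E912M,F433G,N38K,Y199A

Derivation:
At Epsilon: gained [] -> total []
At Iota: gained ['F433G', 'N38K', 'Y199A'] -> total ['F433G', 'N38K', 'Y199A']
At Gamma: gained ['E912M', 'E884A', 'E379M'] -> total ['E379M', 'E884A', 'E912M', 'F433G', 'N38K', 'Y199A']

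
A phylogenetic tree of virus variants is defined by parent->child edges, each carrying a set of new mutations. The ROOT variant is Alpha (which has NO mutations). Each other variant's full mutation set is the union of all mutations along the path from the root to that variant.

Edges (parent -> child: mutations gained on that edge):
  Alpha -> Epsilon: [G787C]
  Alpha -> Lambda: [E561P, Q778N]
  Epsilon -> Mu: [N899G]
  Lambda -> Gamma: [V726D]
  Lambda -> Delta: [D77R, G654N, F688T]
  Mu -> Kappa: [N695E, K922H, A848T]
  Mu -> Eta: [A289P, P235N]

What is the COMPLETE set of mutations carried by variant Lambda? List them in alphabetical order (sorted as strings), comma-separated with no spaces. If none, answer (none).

Answer: E561P,Q778N

Derivation:
At Alpha: gained [] -> total []
At Lambda: gained ['E561P', 'Q778N'] -> total ['E561P', 'Q778N']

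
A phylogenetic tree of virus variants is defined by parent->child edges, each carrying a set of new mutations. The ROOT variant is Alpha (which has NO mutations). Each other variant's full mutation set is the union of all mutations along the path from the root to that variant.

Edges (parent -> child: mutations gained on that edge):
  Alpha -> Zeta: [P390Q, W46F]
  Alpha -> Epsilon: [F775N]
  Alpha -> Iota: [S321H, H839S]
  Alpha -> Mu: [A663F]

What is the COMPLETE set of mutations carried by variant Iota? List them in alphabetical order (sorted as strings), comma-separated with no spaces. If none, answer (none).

Answer: H839S,S321H

Derivation:
At Alpha: gained [] -> total []
At Iota: gained ['S321H', 'H839S'] -> total ['H839S', 'S321H']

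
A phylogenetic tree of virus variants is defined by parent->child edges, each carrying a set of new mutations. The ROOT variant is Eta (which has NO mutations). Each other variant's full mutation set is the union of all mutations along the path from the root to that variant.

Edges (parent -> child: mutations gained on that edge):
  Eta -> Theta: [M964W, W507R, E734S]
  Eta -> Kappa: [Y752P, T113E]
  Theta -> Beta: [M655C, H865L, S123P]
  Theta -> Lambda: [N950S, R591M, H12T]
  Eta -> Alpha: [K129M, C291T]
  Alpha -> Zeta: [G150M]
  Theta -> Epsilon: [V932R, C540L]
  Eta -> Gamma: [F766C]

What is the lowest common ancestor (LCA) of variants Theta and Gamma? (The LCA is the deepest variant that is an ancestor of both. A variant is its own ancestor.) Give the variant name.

Answer: Eta

Derivation:
Path from root to Theta: Eta -> Theta
  ancestors of Theta: {Eta, Theta}
Path from root to Gamma: Eta -> Gamma
  ancestors of Gamma: {Eta, Gamma}
Common ancestors: {Eta}
Walk up from Gamma: Gamma (not in ancestors of Theta), Eta (in ancestors of Theta)
Deepest common ancestor (LCA) = Eta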